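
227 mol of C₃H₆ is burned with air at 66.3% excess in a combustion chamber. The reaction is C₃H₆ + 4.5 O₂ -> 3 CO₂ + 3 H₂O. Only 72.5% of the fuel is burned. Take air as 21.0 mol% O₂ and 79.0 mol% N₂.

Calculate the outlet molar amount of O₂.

958 mol

Stoichiometric O₂ = 4.5 × 227 = 1022 mol; O₂ fed = 1022 × 1.663 = 1699 mol.
N₂ fed = 1699 × 79/21 = 6391 mol.
Fuel reacted = 0.725 × 227 → ξ = 164.6 mol.
Outlet (n = n₀ + ν ξ):
  C₃H₆: 227 − 1(164.6) = 62.43
  O₂: 1699 − 4.5(164.6) = 958.2
  N₂: 6391 (inert)
  CO₂: 0 + 3(164.6) = 493.7
  H₂O: 0 + 3(164.6) = 493.7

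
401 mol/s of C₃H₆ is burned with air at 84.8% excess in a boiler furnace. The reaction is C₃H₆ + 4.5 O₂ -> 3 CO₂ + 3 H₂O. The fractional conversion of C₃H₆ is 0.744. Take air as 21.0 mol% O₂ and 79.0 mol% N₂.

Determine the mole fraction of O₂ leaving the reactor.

0.121

Stoichiometric O₂ = 4.5 × 401 = 1804 mol/s; O₂ fed = 1804 × 1.848 = 3335 mol/s.
N₂ fed = 3335 × 79/21 = 12540 mol/s.
Fuel reacted = 0.744 × 401 → ξ = 298.3 mol/s.
Outlet (n = n₀ + ν ξ):
  C₃H₆: 401 − 1(298.3) = 102.7
  O₂: 3335 − 4.5(298.3) = 1992
  N₂: 12540 (inert)
  CO₂: 0 + 3(298.3) = 895
  H₂O: 0 + 3(298.3) = 895
Total out = 16430 mol/s; y_O₂ = 1992 / 16430 = 0.1213.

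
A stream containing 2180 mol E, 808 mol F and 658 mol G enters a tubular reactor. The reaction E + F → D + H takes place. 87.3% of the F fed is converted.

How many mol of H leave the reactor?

F reacted = 0.873 × 808 = 705.4 mol; ν_F = −1, so ξ = 705.4/1 = 705.4 mol.
Outlet amounts (n = n₀ + ν ξ):
  E: 2180 − 1(705.4) = 1475
  F: 808 − 1(705.4) = 102.6
  D: 0 + 1(705.4) = 705.4
  H: 0 + 1(705.4) = 705.4
  G: 658 (inert)

705 mol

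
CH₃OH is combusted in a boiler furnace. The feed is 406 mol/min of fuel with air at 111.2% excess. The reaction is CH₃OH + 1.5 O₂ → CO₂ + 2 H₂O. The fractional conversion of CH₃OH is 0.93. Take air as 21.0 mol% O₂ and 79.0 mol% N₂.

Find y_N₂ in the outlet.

0.72

Stoichiometric O₂ = 1.5 × 406 = 609 mol/min; O₂ fed = 609 × 2.112 = 1286 mol/min.
N₂ fed = 1286 × 79/21 = 4839 mol/min.
Fuel reacted = 0.93 × 406 → ξ = 377.6 mol/min.
Outlet (n = n₀ + ν ξ):
  CH₃OH: 406 − 1(377.6) = 28.42
  O₂: 1286 − 1.5(377.6) = 719.8
  N₂: 4839 (inert)
  CO₂: 0 + 1(377.6) = 377.6
  H₂O: 0 + 2(377.6) = 755.2
Total out = 6720 mol/min; y_N₂ = 4839 / 6720 = 0.7201.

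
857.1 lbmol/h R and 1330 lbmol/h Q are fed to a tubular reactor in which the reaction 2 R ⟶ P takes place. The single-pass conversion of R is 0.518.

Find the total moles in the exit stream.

R reacted = 0.518 × 857.1 = 444 lbmol/h; ν_R = −2, so ξ = 444/2 = 222 lbmol/h.
Outlet amounts (n = n₀ + ν ξ):
  R: 857.1 − 2(222) = 413.1
  P: 0 + 1(222) = 222
  Q: 1330 (inert)
Total out = 413.1 + 222 + 1330 = 1965 lbmol/h.

1970 lbmol/h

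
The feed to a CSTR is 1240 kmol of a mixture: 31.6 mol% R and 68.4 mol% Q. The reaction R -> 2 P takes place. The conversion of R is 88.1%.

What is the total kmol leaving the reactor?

R reacted = 0.881 × 391.8 = 345.2 kmol; ν_R = −1, so ξ = 345.2/1 = 345.2 kmol.
Outlet amounts (n = n₀ + ν ξ):
  R: 391.8 − 1(345.2) = 46.63
  P: 0 + 2(345.2) = 690.4
  Q: 848.2 (inert)
Total out = 46.63 + 690.4 + 848.2 = 1585 kmol.

1590 kmol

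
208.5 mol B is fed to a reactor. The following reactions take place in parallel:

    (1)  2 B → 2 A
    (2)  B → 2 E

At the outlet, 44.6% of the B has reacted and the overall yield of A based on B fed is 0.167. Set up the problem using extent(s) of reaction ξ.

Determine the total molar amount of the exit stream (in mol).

Yield of A: 2ξ₁ / 208.5 = 0.167 → ξ₁ = 17.41 mol.
Conversion of B: 2ξ₁ + 1ξ₂ = 0.446 × 208.5 = 92.99 → ξ₂ = 58.17 mol.
Outlet amounts (n = n₀ + Σ ν·ξ):
  B: 208.5 − 2(17.41) − 1(58.17) = 115.5
  A: 0 + 2(17.41) = 34.82
  E: 0 + 2(58.17) = 116.3
Total out = 115.5 + 34.82 + 116.3 = 266.7 mol.

267 mol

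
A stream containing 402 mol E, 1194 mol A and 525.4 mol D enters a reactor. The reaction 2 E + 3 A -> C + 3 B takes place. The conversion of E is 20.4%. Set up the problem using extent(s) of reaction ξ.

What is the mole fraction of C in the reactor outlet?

0.0197

E reacted = 0.204 × 402 = 82.01 mol; ν_E = −2, so ξ = 82.01/2 = 41 mol.
Outlet amounts (n = n₀ + ν ξ):
  E: 402 − 2(41) = 320
  A: 1194 − 3(41) = 1071
  C: 0 + 1(41) = 41
  B: 0 + 3(41) = 123
  D: 525.4 (inert)
Total out = 2080 mol; y_C = 41 / 2080 = 0.01971.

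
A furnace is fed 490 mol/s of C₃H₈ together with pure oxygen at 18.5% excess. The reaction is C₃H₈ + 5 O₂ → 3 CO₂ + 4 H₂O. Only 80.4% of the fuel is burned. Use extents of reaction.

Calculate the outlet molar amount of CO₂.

1180 mol/s

Stoichiometric O₂ = 5 × 490 = 2450 mol/s; O₂ fed = 2450 × 1.185 = 2903 mol/s.
Fuel reacted = 0.804 × 490 → ξ = 394 mol/s.
Outlet (n = n₀ + ν ξ):
  C₃H₈: 490 − 1(394) = 96.04
  O₂: 2903 − 5(394) = 933.4
  CO₂: 0 + 3(394) = 1182
  H₂O: 0 + 4(394) = 1576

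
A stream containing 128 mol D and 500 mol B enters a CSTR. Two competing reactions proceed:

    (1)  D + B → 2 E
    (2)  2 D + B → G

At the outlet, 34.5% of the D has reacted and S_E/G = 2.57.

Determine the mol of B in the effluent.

Conversion of D: D consumed = 0.345 × 128 = 44.16 mol = 1ξ₁ + 2ξ₂.
Selectivity: 2ξ₁ / (1ξ₂) = 2.57 → ξ₁ = 1.285 ξ₂.
Substitute: (1·1.285 + 2) ξ₂ = 44.16 → ξ₂ = 13.44 mol, ξ₁ = 17.27 mol.
Outlet amounts (n = n₀ + Σ ν·ξ):
  D: 128 − 1(17.27) − 2(13.44) = 83.84
  B: 500 − 1(17.27) − 1(13.44) = 469.3
  E: 0 + 2(17.27) = 34.55
  G: 0 + 1(13.44) = 13.44

469 mol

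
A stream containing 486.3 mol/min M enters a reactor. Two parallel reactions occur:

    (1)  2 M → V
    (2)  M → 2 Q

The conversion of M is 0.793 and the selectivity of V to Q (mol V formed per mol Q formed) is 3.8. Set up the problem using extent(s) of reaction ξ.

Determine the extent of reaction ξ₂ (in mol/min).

Conversion of M: M consumed = 0.793 × 486.3 = 385.6 mol/min = 2ξ₁ + 1ξ₂.
Selectivity: 1ξ₁ / (2ξ₂) = 3.8 → ξ₁ = 7.6 ξ₂.
Substitute: (2·7.6 + 1) ξ₂ = 385.6 → ξ₂ = 23.8 mol/min, ξ₁ = 180.9 mol/min.
Outlet amounts (n = n₀ + Σ ν·ξ):
  M: 486.3 − 2(180.9) − 1(23.8) = 100.7
  V: 0 + 1(180.9) = 180.9
  Q: 0 + 2(23.8) = 47.61

ξ₂ = 23.8 mol/min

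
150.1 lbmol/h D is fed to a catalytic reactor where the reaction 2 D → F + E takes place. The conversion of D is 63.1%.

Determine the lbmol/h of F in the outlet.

D reacted = 0.631 × 150.1 = 94.71 lbmol/h; ν_D = −2, so ξ = 94.71/2 = 47.36 lbmol/h.
Outlet amounts (n = n₀ + ν ξ):
  D: 150.1 − 2(47.36) = 55.39
  F: 0 + 1(47.36) = 47.36
  E: 0 + 1(47.36) = 47.36

47.4 lbmol/h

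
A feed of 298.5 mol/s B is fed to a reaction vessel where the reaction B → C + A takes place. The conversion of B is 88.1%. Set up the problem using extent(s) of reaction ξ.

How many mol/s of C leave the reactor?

B reacted = 0.881 × 298.5 = 263 mol/s; ν_B = −1, so ξ = 263/1 = 263 mol/s.
Outlet amounts (n = n₀ + ν ξ):
  B: 298.5 − 1(263) = 35.52
  C: 0 + 1(263) = 263
  A: 0 + 1(263) = 263

263 mol/s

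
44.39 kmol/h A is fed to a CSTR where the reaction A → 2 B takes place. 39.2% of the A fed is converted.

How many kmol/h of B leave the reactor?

A reacted = 0.392 × 44.39 = 17.4 kmol/h; ν_A = −1, so ξ = 17.4/1 = 17.4 kmol/h.
Outlet amounts (n = n₀ + ν ξ):
  A: 44.39 − 1(17.4) = 26.99
  B: 0 + 2(17.4) = 34.8

34.8 kmol/h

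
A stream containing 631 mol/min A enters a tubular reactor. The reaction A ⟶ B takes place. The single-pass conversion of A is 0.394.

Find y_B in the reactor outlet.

A reacted = 0.394 × 631 = 248.6 mol/min; ν_A = −1, so ξ = 248.6/1 = 248.6 mol/min.
Outlet amounts (n = n₀ + ν ξ):
  A: 631 − 1(248.6) = 382.4
  B: 0 + 1(248.6) = 248.6
Total out = 631 mol/min; y_B = 248.6 / 631 = 0.394.

0.394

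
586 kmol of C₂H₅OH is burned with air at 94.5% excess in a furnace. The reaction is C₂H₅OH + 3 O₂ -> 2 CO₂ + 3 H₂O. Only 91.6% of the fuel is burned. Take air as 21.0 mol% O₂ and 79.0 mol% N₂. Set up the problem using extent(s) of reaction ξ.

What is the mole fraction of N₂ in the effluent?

Stoichiometric O₂ = 3 × 586 = 1758 kmol; O₂ fed = 1758 × 1.945 = 3419 kmol.
N₂ fed = 3419 × 79/21 = 12860 kmol.
Fuel reacted = 0.916 × 586 → ξ = 536.8 kmol.
Outlet (n = n₀ + ν ξ):
  C₂H₅OH: 586 − 1(536.8) = 49.22
  O₂: 3419 − 3(536.8) = 1809
  N₂: 12860 (inert)
  CO₂: 0 + 2(536.8) = 1074
  H₂O: 0 + 3(536.8) = 1610
Total out = 17410 kmol; y_N₂ = 12860 / 17410 = 0.739.

0.739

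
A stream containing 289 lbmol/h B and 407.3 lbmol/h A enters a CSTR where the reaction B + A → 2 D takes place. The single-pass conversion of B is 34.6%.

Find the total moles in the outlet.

B reacted = 0.346 × 289 = 99.99 lbmol/h; ν_B = −1, so ξ = 99.99/1 = 99.99 lbmol/h.
Outlet amounts (n = n₀ + ν ξ):
  B: 289 − 1(99.99) = 189
  A: 407.3 − 1(99.99) = 307.3
  D: 0 + 2(99.99) = 200
Total out = 189 + 307.3 + 200 = 696.3 lbmol/h.

696 lbmol/h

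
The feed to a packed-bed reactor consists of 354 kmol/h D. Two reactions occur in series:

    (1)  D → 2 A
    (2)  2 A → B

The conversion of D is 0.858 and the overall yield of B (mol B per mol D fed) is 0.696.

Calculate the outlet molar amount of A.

Conversion of D: D consumed = 1ξ₁ = 0.858 × 354 → ξ₁ = 303.7 kmol/h.
Yield of B: 1ξ₂ / 354 = 0.696 → ξ₂ = 246.4 kmol/h.
Outlet amounts (n = n₀ + Σ ν·ξ):
  D: 354 − 1(303.7) = 50.27
  A: 0 + 2(303.7) − 2(246.4) = 114.7
  B: 0 + 1(246.4) = 246.4

115 kmol/h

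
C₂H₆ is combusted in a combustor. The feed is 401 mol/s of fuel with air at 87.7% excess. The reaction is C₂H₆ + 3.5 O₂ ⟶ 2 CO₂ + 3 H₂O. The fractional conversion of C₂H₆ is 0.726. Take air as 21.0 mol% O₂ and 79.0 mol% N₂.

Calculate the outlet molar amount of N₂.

Stoichiometric O₂ = 3.5 × 401 = 1404 mol/s; O₂ fed = 1404 × 1.877 = 2634 mol/s.
N₂ fed = 2634 × 79/21 = 9910 mol/s.
Fuel reacted = 0.726 × 401 → ξ = 291.1 mol/s.
Outlet (n = n₀ + ν ξ):
  C₂H₆: 401 − 1(291.1) = 109.9
  O₂: 2634 − 3.5(291.1) = 1615
  N₂: 9910 (inert)
  CO₂: 0 + 2(291.1) = 582.3
  H₂O: 0 + 3(291.1) = 873.4

9910 mol/s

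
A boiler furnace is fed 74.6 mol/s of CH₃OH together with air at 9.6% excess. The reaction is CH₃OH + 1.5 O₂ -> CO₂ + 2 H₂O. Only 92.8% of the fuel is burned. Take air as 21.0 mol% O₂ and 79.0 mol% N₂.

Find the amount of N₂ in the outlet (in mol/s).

Stoichiometric O₂ = 1.5 × 74.6 = 111.9 mol/s; O₂ fed = 111.9 × 1.096 = 122.6 mol/s.
N₂ fed = 122.6 × 79/21 = 461.4 mol/s.
Fuel reacted = 0.928 × 74.6 → ξ = 69.23 mol/s.
Outlet (n = n₀ + ν ξ):
  CH₃OH: 74.6 − 1(69.23) = 5.371
  O₂: 122.6 − 1.5(69.23) = 18.8
  N₂: 461.4 (inert)
  CO₂: 0 + 1(69.23) = 69.23
  H₂O: 0 + 2(69.23) = 138.5

461 mol/s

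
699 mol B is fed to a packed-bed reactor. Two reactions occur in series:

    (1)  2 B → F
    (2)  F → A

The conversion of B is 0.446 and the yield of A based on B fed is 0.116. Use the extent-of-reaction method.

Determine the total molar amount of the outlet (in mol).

543 mol

Conversion of B: B consumed = 2ξ₁ = 0.446 × 699 → ξ₁ = 155.9 mol.
Yield of A: 1ξ₂ / 699 = 0.116 → ξ₂ = 81.08 mol.
Outlet amounts (n = n₀ + Σ ν·ξ):
  B: 699 − 2(155.9) = 387.2
  F: 0 + 1(155.9) − 1(81.08) = 74.79
  A: 0 + 1(81.08) = 81.08
Total out = 387.2 + 74.79 + 81.08 = 543.1 mol.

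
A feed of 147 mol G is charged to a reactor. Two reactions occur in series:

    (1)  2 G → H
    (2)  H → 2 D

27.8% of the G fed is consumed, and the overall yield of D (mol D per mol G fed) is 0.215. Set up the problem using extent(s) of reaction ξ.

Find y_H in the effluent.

Conversion of G: G consumed = 2ξ₁ = 0.278 × 147 → ξ₁ = 20.43 mol.
Yield of D: 2ξ₂ / 147 = 0.215 → ξ₂ = 15.8 mol.
Outlet amounts (n = n₀ + Σ ν·ξ):
  G: 147 − 2(20.43) = 106.1
  H: 0 + 1(20.43) − 1(15.8) = 4.631
  D: 0 + 2(15.8) = 31.61
Total out = 142.4 mol; y_H = 4.631 / 142.4 = 0.03252.

0.0325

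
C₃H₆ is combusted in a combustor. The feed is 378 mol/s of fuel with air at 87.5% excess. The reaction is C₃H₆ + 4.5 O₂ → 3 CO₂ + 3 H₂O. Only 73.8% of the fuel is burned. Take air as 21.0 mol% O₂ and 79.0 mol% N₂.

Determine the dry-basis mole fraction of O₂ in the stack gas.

0.13

Stoichiometric O₂ = 4.5 × 378 = 1701 mol/s; O₂ fed = 1701 × 1.875 = 3189 mol/s.
N₂ fed = 3189 × 79/21 = 12000 mol/s.
Fuel reacted = 0.738 × 378 → ξ = 279 mol/s.
Outlet (n = n₀ + ν ξ):
  C₃H₆: 378 − 1(279) = 99.04
  O₂: 3189 − 4.5(279) = 1934
  N₂: 12000 (inert)
  CO₂: 0 + 3(279) = 836.9
  H₂O: 0 + 3(279) = 836.9
Dry total = 14870 mol/s; y_O₂ (dry) = 1934 / 14870 = 0.1301.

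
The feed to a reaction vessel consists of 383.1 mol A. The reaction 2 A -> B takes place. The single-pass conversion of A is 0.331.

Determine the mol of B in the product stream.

A reacted = 0.331 × 383.1 = 126.8 mol; ν_A = −2, so ξ = 126.8/2 = 63.4 mol.
Outlet amounts (n = n₀ + ν ξ):
  A: 383.1 − 2(63.4) = 256.3
  B: 0 + 1(63.4) = 63.4

63.4 mol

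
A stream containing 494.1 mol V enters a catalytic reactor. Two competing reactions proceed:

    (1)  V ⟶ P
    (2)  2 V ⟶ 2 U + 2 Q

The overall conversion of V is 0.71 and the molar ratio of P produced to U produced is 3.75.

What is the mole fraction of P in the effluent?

Conversion of V: V consumed = 0.71 × 494.1 = 350.8 mol = 1ξ₁ + 2ξ₂.
Selectivity: 1ξ₁ / (2ξ₂) = 3.75 → ξ₁ = 7.5 ξ₂.
Substitute: (1·7.5 + 2) ξ₂ = 350.8 → ξ₂ = 36.93 mol, ξ₁ = 277 mol.
Outlet amounts (n = n₀ + Σ ν·ξ):
  V: 494.1 − 1(277) − 2(36.93) = 143.3
  P: 0 + 1(277) = 277
  U: 0 + 2(36.93) = 73.85
  Q: 0 + 2(36.93) = 73.85
Total out = 568 mol; y_P = 277 / 568 = 0.4876.

0.488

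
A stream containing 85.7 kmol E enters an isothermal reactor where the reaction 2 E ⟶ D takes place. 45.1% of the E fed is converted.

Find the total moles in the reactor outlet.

E reacted = 0.451 × 85.7 = 38.65 kmol; ν_E = −2, so ξ = 38.65/2 = 19.33 kmol.
Outlet amounts (n = n₀ + ν ξ):
  E: 85.7 − 2(19.33) = 47.05
  D: 0 + 1(19.33) = 19.33
Total out = 47.05 + 19.33 = 66.37 kmol.

66.4 kmol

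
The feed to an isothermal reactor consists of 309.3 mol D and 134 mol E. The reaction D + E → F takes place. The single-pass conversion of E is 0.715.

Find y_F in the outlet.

E reacted = 0.715 × 134 = 95.81 mol; ν_E = −1, so ξ = 95.81/1 = 95.81 mol.
Outlet amounts (n = n₀ + ν ξ):
  D: 309.3 − 1(95.81) = 213.5
  E: 134 − 1(95.81) = 38.19
  F: 0 + 1(95.81) = 95.81
Total out = 347.5 mol; y_F = 95.81 / 347.5 = 0.2757.

0.276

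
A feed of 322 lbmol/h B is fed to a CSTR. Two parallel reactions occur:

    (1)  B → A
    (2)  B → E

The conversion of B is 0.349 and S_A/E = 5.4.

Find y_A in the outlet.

Conversion of B: B consumed = 0.349 × 322 = 112.4 lbmol/h = 1ξ₁ + 1ξ₂.
Selectivity: 1ξ₁ / (1ξ₂) = 5.4 → ξ₁ = 5.4 ξ₂.
Substitute: (1·5.4 + 1) ξ₂ = 112.4 → ξ₂ = 17.56 lbmol/h, ξ₁ = 94.82 lbmol/h.
Outlet amounts (n = n₀ + Σ ν·ξ):
  B: 322 − 1(94.82) − 1(17.56) = 209.6
  A: 0 + 1(94.82) = 94.82
  E: 0 + 1(17.56) = 17.56
Total out = 322 lbmol/h; y_A = 94.82 / 322 = 0.2945.

0.294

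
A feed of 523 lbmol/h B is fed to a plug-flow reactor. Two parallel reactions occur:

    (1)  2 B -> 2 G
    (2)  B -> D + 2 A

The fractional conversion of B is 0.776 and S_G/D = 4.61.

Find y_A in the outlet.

Conversion of B: B consumed = 0.776 × 523 = 405.8 lbmol/h = 2ξ₁ + 1ξ₂.
Selectivity: 2ξ₁ / (1ξ₂) = 4.61 → ξ₁ = 2.305 ξ₂.
Substitute: (2·2.305 + 1) ξ₂ = 405.8 → ξ₂ = 72.34 lbmol/h, ξ₁ = 166.8 lbmol/h.
Outlet amounts (n = n₀ + Σ ν·ξ):
  B: 523 − 2(166.8) − 1(72.34) = 117.2
  G: 0 + 2(166.8) = 333.5
  D: 0 + 1(72.34) = 72.34
  A: 0 + 2(72.34) = 144.7
Total out = 667.7 lbmol/h; y_A = 144.7 / 667.7 = 0.2167.

0.217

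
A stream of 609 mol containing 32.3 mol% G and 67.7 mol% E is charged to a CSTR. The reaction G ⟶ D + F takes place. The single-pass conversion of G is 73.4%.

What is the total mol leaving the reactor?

753 mol

G reacted = 0.734 × 196.7 = 144.4 mol; ν_G = −1, so ξ = 144.4/1 = 144.4 mol.
Outlet amounts (n = n₀ + ν ξ):
  G: 196.7 − 1(144.4) = 52.32
  D: 0 + 1(144.4) = 144.4
  F: 0 + 1(144.4) = 144.4
  E: 412.3 (inert)
Total out = 52.32 + 144.4 + 144.4 + 412.3 = 753.4 mol.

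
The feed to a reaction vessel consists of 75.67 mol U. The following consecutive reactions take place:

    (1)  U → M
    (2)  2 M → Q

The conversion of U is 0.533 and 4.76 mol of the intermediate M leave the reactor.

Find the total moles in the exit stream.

Conversion of U: U consumed = 1ξ₁ = 0.533 × 75.67 → ξ₁ = 40.33 mol.
M balance: n_M = 0 + 1ξ₁ − 2ξ₂ = 4.76 → ξ₂ = (1·40.33 − 4.76)/2 = 17.79 mol.
Outlet amounts (n = n₀ + Σ ν·ξ):
  U: 75.67 − 1(40.33) = 35.34
  M: 0 + 1(40.33) − 2(17.79) = 4.76
  Q: 0 + 1(17.79) = 17.79
Total out = 35.34 + 4.76 + 17.79 = 57.88 mol.

57.9 mol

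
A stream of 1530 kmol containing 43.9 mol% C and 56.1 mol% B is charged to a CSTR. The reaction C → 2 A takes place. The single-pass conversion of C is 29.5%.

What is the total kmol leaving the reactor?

1730 kmol

C reacted = 0.295 × 671.7 = 198.1 kmol; ν_C = −1, so ξ = 198.1/1 = 198.1 kmol.
Outlet amounts (n = n₀ + ν ξ):
  C: 671.7 − 1(198.1) = 473.5
  A: 0 + 2(198.1) = 396.3
  B: 858.3 (inert)
Total out = 473.5 + 396.3 + 858.3 = 1728 kmol.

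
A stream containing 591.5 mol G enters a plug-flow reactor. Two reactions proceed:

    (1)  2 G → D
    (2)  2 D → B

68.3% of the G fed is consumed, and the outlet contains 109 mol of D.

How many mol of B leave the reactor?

46.5 mol

Conversion of G: G consumed = 2ξ₁ = 0.683 × 591.5 → ξ₁ = 202 mol.
D balance: n_D = 0 + 1ξ₁ − 2ξ₂ = 109 → ξ₂ = (1·202 − 109)/2 = 46.5 mol.
Outlet amounts (n = n₀ + Σ ν·ξ):
  G: 591.5 − 2(202) = 187.5
  D: 0 + 1(202) − 2(46.5) = 109
  B: 0 + 1(46.5) = 46.5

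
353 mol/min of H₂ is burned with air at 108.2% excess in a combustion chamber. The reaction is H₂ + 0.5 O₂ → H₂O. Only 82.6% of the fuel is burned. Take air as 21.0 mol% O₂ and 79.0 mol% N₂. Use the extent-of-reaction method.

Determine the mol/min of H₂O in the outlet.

Stoichiometric O₂ = 0.5 × 353 = 176.5 mol/min; O₂ fed = 176.5 × 2.082 = 367.5 mol/min.
N₂ fed = 367.5 × 79/21 = 1382 mol/min.
Fuel reacted = 0.826 × 353 → ξ = 291.6 mol/min.
Outlet (n = n₀ + ν ξ):
  H₂: 353 − 1(291.6) = 61.42
  O₂: 367.5 − 0.5(291.6) = 221.7
  N₂: 1382 (inert)
  H₂O: 0 + 1(291.6) = 291.6

292 mol/min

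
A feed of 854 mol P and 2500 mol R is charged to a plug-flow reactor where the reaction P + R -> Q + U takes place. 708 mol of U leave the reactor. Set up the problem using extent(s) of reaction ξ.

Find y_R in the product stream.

0.534

For U: n = n₀ + 1ξ → 708 = 0 + 1ξ, giving ξ = 708 mol.
Outlet amounts (n = n₀ + ν ξ):
  P: 854 − 1(708) = 146
  R: 2500 − 1(708) = 1792
  Q: 0 + 1(708) = 708
  U: 0 + 1(708) = 708
Total out = 3354 mol; y_R = 1792 / 3354 = 0.5343.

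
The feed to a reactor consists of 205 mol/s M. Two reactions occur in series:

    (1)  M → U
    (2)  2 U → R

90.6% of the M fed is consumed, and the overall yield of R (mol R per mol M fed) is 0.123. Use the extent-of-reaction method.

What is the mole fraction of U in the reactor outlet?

Conversion of M: M consumed = 1ξ₁ = 0.906 × 205 → ξ₁ = 185.7 mol/s.
Yield of R: 1ξ₂ / 205 = 0.123 → ξ₂ = 25.21 mol/s.
Outlet amounts (n = n₀ + Σ ν·ξ):
  M: 205 − 1(185.7) = 19.27
  U: 0 + 1(185.7) − 2(25.21) = 135.3
  R: 0 + 1(25.21) = 25.21
Total out = 179.8 mol/s; y_U = 135.3 / 179.8 = 0.7526.

0.753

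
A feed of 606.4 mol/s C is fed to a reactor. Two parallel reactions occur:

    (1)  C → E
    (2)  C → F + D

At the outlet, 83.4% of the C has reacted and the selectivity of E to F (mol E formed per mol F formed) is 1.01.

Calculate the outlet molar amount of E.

254 mol/s

Conversion of C: C consumed = 0.834 × 606.4 = 505.7 mol/s = 1ξ₁ + 1ξ₂.
Selectivity: 1ξ₁ / (1ξ₂) = 1.01 → ξ₁ = 1.01 ξ₂.
Substitute: (1·1.01 + 1) ξ₂ = 505.7 → ξ₂ = 251.6 mol/s, ξ₁ = 254.1 mol/s.
Outlet amounts (n = n₀ + Σ ν·ξ):
  C: 606.4 − 1(254.1) − 1(251.6) = 100.7
  E: 0 + 1(254.1) = 254.1
  F: 0 + 1(251.6) = 251.6
  D: 0 + 1(251.6) = 251.6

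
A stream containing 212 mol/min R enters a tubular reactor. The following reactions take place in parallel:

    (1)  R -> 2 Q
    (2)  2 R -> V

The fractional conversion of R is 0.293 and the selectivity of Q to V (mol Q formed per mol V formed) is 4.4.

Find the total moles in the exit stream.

Conversion of R: R consumed = 0.293 × 212 = 62.12 mol/min = 1ξ₁ + 2ξ₂.
Selectivity: 2ξ₁ / (1ξ₂) = 4.4 → ξ₁ = 2.2 ξ₂.
Substitute: (1·2.2 + 2) ξ₂ = 62.12 → ξ₂ = 14.79 mol/min, ξ₁ = 32.54 mol/min.
Outlet amounts (n = n₀ + Σ ν·ξ):
  R: 212 − 1(32.54) − 2(14.79) = 149.9
  Q: 0 + 2(32.54) = 65.07
  V: 0 + 1(14.79) = 14.79
Total out = 149.9 + 65.07 + 14.79 = 229.7 mol/min.

230 mol/min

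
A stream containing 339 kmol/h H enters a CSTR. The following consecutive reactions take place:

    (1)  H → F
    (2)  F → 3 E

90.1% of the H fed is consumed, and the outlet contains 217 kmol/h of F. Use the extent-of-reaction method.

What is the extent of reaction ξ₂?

ξ₂ = 88.4 kmol/h

Conversion of H: H consumed = 1ξ₁ = 0.901 × 339 → ξ₁ = 305.4 kmol/h.
F balance: n_F = 0 + 1ξ₁ − 1ξ₂ = 217 → ξ₂ = (1·305.4 − 217)/1 = 88.44 kmol/h.
Outlet amounts (n = n₀ + Σ ν·ξ):
  H: 339 − 1(305.4) = 33.56
  F: 0 + 1(305.4) − 1(88.44) = 217
  E: 0 + 3(88.44) = 265.3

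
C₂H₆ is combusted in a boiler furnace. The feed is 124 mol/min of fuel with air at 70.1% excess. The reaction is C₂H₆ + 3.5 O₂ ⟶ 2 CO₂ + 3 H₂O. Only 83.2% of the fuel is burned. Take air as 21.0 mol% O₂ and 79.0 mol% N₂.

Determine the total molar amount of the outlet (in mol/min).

3690 mol/min

Stoichiometric O₂ = 3.5 × 124 = 434 mol/min; O₂ fed = 434 × 1.701 = 738.2 mol/min.
N₂ fed = 738.2 × 79/21 = 2777 mol/min.
Fuel reacted = 0.832 × 124 → ξ = 103.2 mol/min.
Outlet (n = n₀ + ν ξ):
  C₂H₆: 124 − 1(103.2) = 20.83
  O₂: 738.2 − 3.5(103.2) = 377.1
  N₂: 2777 (inert)
  CO₂: 0 + 2(103.2) = 206.3
  H₂O: 0 + 3(103.2) = 309.5
Total out = 20.83 + 377.1 + 2777 + 206.3 + 309.5 = 3691 mol/min.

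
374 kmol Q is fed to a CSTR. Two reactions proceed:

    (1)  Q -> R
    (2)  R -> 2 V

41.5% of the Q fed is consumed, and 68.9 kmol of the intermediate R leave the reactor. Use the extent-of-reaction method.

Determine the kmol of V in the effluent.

Conversion of Q: Q consumed = 1ξ₁ = 0.415 × 374 → ξ₁ = 155.2 kmol.
R balance: n_R = 0 + 1ξ₁ − 1ξ₂ = 68.9 → ξ₂ = (1·155.2 − 68.9)/1 = 86.31 kmol.
Outlet amounts (n = n₀ + Σ ν·ξ):
  Q: 374 − 1(155.2) = 218.8
  R: 0 + 1(155.2) − 1(86.31) = 68.9
  V: 0 + 2(86.31) = 172.6

173 kmol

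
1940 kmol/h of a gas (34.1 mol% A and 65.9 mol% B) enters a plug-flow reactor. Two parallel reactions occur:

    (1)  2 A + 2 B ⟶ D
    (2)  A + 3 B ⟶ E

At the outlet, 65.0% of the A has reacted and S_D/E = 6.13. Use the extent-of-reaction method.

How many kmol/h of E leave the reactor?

32.4 kmol/h

Conversion of A: A consumed = 0.65 × 661.5 = 430 kmol/h = 2ξ₁ + 1ξ₂.
Selectivity: 1ξ₁ / (1ξ₂) = 6.13 → ξ₁ = 6.13 ξ₂.
Substitute: (2·6.13 + 1) ξ₂ = 430 → ξ₂ = 32.43 kmol/h, ξ₁ = 198.8 kmol/h.
Outlet amounts (n = n₀ + Σ ν·ξ):
  A: 661.5 − 2(198.8) − 1(32.43) = 231.5
  B: 1278 − 2(198.8) − 3(32.43) = 783.6
  D: 0 + 1(198.8) = 198.8
  E: 0 + 1(32.43) = 32.43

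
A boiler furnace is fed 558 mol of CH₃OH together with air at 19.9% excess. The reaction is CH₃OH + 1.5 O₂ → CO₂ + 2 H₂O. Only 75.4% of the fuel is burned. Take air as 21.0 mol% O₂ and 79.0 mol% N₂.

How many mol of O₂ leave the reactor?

372 mol

Stoichiometric O₂ = 1.5 × 558 = 837 mol; O₂ fed = 837 × 1.199 = 1004 mol.
N₂ fed = 1004 × 79/21 = 3775 mol.
Fuel reacted = 0.754 × 558 → ξ = 420.7 mol.
Outlet (n = n₀ + ν ξ):
  CH₃OH: 558 − 1(420.7) = 137.3
  O₂: 1004 − 1.5(420.7) = 372.5
  N₂: 3775 (inert)
  CO₂: 0 + 1(420.7) = 420.7
  H₂O: 0 + 2(420.7) = 841.5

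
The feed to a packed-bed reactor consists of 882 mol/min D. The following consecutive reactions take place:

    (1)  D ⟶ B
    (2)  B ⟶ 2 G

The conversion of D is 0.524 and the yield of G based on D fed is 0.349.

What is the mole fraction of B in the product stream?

0.298

Conversion of D: D consumed = 1ξ₁ = 0.524 × 882 → ξ₁ = 462.2 mol/min.
Yield of G: 2ξ₂ / 882 = 0.349 → ξ₂ = 153.9 mol/min.
Outlet amounts (n = n₀ + Σ ν·ξ):
  D: 882 − 1(462.2) = 419.8
  B: 0 + 1(462.2) − 1(153.9) = 308.3
  G: 0 + 2(153.9) = 307.8
Total out = 1036 mol/min; y_B = 308.3 / 1036 = 0.2976.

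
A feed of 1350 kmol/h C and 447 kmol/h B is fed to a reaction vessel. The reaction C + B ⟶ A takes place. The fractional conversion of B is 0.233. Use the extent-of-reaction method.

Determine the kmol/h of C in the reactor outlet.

B reacted = 0.233 × 447 = 104.2 kmol/h; ν_B = −1, so ξ = 104.2/1 = 104.2 kmol/h.
Outlet amounts (n = n₀ + ν ξ):
  C: 1350 − 1(104.2) = 1246
  B: 447 − 1(104.2) = 342.8
  A: 0 + 1(104.2) = 104.2

1250 kmol/h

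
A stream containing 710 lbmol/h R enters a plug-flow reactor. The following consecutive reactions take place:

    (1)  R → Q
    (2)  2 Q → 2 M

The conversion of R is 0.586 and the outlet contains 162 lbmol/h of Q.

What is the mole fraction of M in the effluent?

Conversion of R: R consumed = 1ξ₁ = 0.586 × 710 → ξ₁ = 416.1 lbmol/h.
Q balance: n_Q = 0 + 1ξ₁ − 2ξ₂ = 162 → ξ₂ = (1·416.1 − 162)/2 = 127 lbmol/h.
Outlet amounts (n = n₀ + Σ ν·ξ):
  R: 710 − 1(416.1) = 293.9
  Q: 0 + 1(416.1) − 2(127) = 162
  M: 0 + 2(127) = 254.1
Total out = 710 lbmol/h; y_M = 254.1 / 710 = 0.3578.

0.358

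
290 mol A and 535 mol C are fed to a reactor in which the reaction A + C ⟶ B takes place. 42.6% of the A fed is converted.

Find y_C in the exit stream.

A reacted = 0.426 × 290 = 123.5 mol; ν_A = −1, so ξ = 123.5/1 = 123.5 mol.
Outlet amounts (n = n₀ + ν ξ):
  A: 290 − 1(123.5) = 166.5
  C: 535 − 1(123.5) = 411.5
  B: 0 + 1(123.5) = 123.5
Total out = 701.5 mol; y_C = 411.5 / 701.5 = 0.5866.

0.587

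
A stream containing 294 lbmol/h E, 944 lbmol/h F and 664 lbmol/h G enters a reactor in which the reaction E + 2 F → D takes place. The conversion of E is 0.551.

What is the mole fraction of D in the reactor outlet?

0.103

E reacted = 0.551 × 294 = 162 lbmol/h; ν_E = −1, so ξ = 162/1 = 162 lbmol/h.
Outlet amounts (n = n₀ + ν ξ):
  E: 294 − 1(162) = 132
  F: 944 − 2(162) = 620
  D: 0 + 1(162) = 162
  G: 664 (inert)
Total out = 1578 lbmol/h; y_D = 162 / 1578 = 0.1027.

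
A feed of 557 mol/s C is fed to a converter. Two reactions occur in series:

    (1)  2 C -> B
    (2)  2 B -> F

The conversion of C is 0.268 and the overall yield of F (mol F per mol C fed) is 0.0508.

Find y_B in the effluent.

Conversion of C: C consumed = 2ξ₁ = 0.268 × 557 → ξ₁ = 74.64 mol/s.
Yield of F: 1ξ₂ / 557 = 0.0508 → ξ₂ = 28.3 mol/s.
Outlet amounts (n = n₀ + Σ ν·ξ):
  C: 557 − 2(74.64) = 407.7
  B: 0 + 1(74.64) − 2(28.3) = 18.05
  F: 0 + 1(28.3) = 28.3
Total out = 454.1 mol/s; y_B = 18.05 / 454.1 = 0.03974.

0.0397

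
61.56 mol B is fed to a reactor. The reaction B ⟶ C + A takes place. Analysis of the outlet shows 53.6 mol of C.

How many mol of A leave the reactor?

53.6 mol

For C: n = n₀ + 1ξ → 53.6 = 0 + 1ξ, giving ξ = 53.6 mol.
Outlet amounts (n = n₀ + ν ξ):
  B: 61.56 − 1(53.6) = 7.96
  C: 0 + 1(53.6) = 53.6
  A: 0 + 1(53.6) = 53.6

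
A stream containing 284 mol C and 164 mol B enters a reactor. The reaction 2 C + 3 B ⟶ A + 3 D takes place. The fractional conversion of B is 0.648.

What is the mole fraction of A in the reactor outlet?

0.0859

B reacted = 0.648 × 164 = 106.3 mol; ν_B = −3, so ξ = 106.3/3 = 35.42 mol.
Outlet amounts (n = n₀ + ν ξ):
  C: 284 − 2(35.42) = 213.2
  B: 164 − 3(35.42) = 57.73
  A: 0 + 1(35.42) = 35.42
  D: 0 + 3(35.42) = 106.3
Total out = 412.6 mol; y_A = 35.42 / 412.6 = 0.08586.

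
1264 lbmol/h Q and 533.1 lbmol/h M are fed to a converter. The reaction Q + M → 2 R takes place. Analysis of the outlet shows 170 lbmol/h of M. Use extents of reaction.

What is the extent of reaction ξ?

ξ = 363 lbmol/h

For M: n = n₀ − 1ξ → 170 = 533.1 − 1ξ, giving ξ = 363.1 lbmol/h.
Outlet amounts (n = n₀ + ν ξ):
  Q: 1264 − 1(363.1) = 900.9
  M: 533.1 − 1(363.1) = 170
  R: 0 + 2(363.1) = 726.2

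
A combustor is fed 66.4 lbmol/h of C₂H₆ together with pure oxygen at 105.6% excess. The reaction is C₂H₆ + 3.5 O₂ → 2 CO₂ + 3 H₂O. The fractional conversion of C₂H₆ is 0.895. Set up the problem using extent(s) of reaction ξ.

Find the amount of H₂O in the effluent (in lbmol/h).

Stoichiometric O₂ = 3.5 × 66.4 = 232.4 lbmol/h; O₂ fed = 232.4 × 2.056 = 477.8 lbmol/h.
Fuel reacted = 0.895 × 66.4 → ξ = 59.43 lbmol/h.
Outlet (n = n₀ + ν ξ):
  C₂H₆: 66.4 − 1(59.43) = 6.972
  O₂: 477.8 − 3.5(59.43) = 269.8
  CO₂: 0 + 2(59.43) = 118.9
  H₂O: 0 + 3(59.43) = 178.3

178 lbmol/h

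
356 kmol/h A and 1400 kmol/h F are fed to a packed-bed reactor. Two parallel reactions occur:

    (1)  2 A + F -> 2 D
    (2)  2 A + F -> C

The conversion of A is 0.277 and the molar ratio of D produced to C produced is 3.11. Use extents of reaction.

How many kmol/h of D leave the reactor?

Conversion of A: A consumed = 0.277 × 356 = 98.61 kmol/h = 2ξ₁ + 2ξ₂.
Selectivity: 2ξ₁ / (1ξ₂) = 3.11 → ξ₁ = 1.555 ξ₂.
Substitute: (2·1.555 + 2) ξ₂ = 98.61 → ξ₂ = 19.3 kmol/h, ξ₁ = 30.01 kmol/h.
Outlet amounts (n = n₀ + Σ ν·ξ):
  A: 356 − 2(30.01) − 2(19.3) = 257.4
  F: 1400 − 1(30.01) − 1(19.3) = 1351
  D: 0 + 2(30.01) = 60.02
  C: 0 + 1(19.3) = 19.3

60 kmol/h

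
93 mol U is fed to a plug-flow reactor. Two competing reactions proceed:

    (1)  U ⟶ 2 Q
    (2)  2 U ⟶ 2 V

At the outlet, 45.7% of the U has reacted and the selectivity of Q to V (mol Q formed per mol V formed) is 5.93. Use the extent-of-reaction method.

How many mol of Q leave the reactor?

63.6 mol

Conversion of U: U consumed = 0.457 × 93 = 42.5 mol = 1ξ₁ + 2ξ₂.
Selectivity: 2ξ₁ / (2ξ₂) = 5.93 → ξ₁ = 5.93 ξ₂.
Substitute: (1·5.93 + 2) ξ₂ = 42.5 → ξ₂ = 5.36 mol, ξ₁ = 31.78 mol.
Outlet amounts (n = n₀ + Σ ν·ξ):
  U: 93 − 1(31.78) − 2(5.36) = 50.5
  Q: 0 + 2(31.78) = 63.56
  V: 0 + 2(5.36) = 10.72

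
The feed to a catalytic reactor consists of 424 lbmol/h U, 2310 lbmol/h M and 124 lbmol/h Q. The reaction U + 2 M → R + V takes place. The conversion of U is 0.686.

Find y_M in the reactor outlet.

0.673

U reacted = 0.686 × 424 = 290.9 lbmol/h; ν_U = −1, so ξ = 290.9/1 = 290.9 lbmol/h.
Outlet amounts (n = n₀ + ν ξ):
  U: 424 − 1(290.9) = 133.1
  M: 2310 − 2(290.9) = 1728
  R: 0 + 1(290.9) = 290.9
  V: 0 + 1(290.9) = 290.9
  Q: 124 (inert)
Total out = 2567 lbmol/h; y_M = 1728 / 2567 = 0.6732.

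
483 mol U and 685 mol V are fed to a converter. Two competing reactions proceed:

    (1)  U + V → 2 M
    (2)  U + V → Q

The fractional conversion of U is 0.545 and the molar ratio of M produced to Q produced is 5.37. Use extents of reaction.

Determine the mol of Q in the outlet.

71.4 mol

Conversion of U: U consumed = 0.545 × 483 = 263.2 mol = 1ξ₁ + 1ξ₂.
Selectivity: 2ξ₁ / (1ξ₂) = 5.37 → ξ₁ = 2.685 ξ₂.
Substitute: (1·2.685 + 1) ξ₂ = 263.2 → ξ₂ = 71.43 mol, ξ₁ = 191.8 mol.
Outlet amounts (n = n₀ + Σ ν·ξ):
  U: 483 − 1(191.8) − 1(71.43) = 219.8
  V: 685 − 1(191.8) − 1(71.43) = 421.8
  M: 0 + 2(191.8) = 383.6
  Q: 0 + 1(71.43) = 71.43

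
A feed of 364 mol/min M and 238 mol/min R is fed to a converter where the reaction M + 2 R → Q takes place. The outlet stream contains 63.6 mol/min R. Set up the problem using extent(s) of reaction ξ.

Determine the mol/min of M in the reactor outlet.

For R: n = n₀ − 2ξ → 63.6 = 238 − 2ξ, giving ξ = 87.2 mol/min.
Outlet amounts (n = n₀ + ν ξ):
  M: 364 − 1(87.2) = 276.8
  R: 238 − 2(87.2) = 63.6
  Q: 0 + 1(87.2) = 87.2

277 mol/min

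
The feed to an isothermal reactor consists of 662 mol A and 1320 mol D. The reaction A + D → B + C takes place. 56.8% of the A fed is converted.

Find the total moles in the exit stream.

A reacted = 0.568 × 662 = 376 mol; ν_A = −1, so ξ = 376/1 = 376 mol.
Outlet amounts (n = n₀ + ν ξ):
  A: 662 − 1(376) = 286
  D: 1320 − 1(376) = 944
  B: 0 + 1(376) = 376
  C: 0 + 1(376) = 376
Total out = 286 + 944 + 376 + 376 = 1982 mol.

1980 mol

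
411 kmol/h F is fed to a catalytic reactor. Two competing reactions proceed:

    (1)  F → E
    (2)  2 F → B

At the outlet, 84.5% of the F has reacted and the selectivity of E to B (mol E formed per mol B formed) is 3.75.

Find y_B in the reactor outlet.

Conversion of F: F consumed = 0.845 × 411 = 347.3 kmol/h = 1ξ₁ + 2ξ₂.
Selectivity: 1ξ₁ / (1ξ₂) = 3.75 → ξ₁ = 3.75 ξ₂.
Substitute: (1·3.75 + 2) ξ₂ = 347.3 → ξ₂ = 60.4 kmol/h, ξ₁ = 226.5 kmol/h.
Outlet amounts (n = n₀ + Σ ν·ξ):
  F: 411 − 1(226.5) − 2(60.4) = 63.7
  E: 0 + 1(226.5) = 226.5
  B: 0 + 1(60.4) = 60.4
Total out = 350.6 kmol/h; y_B = 60.4 / 350.6 = 0.1723.

0.172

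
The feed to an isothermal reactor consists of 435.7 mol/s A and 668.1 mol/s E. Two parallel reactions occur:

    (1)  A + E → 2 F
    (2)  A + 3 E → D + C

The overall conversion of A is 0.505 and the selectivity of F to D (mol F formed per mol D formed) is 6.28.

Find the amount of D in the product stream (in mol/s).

Conversion of A: A consumed = 0.505 × 435.7 = 220 mol/s = 1ξ₁ + 1ξ₂.
Selectivity: 2ξ₁ / (1ξ₂) = 6.28 → ξ₁ = 3.14 ξ₂.
Substitute: (1·3.14 + 1) ξ₂ = 220 → ξ₂ = 53.15 mol/s, ξ₁ = 166.9 mol/s.
Outlet amounts (n = n₀ + Σ ν·ξ):
  A: 435.7 − 1(166.9) − 1(53.15) = 215.7
  E: 668.1 − 1(166.9) − 3(53.15) = 341.8
  F: 0 + 2(166.9) = 333.8
  D: 0 + 1(53.15) = 53.15
  C: 0 + 1(53.15) = 53.15

53.1 mol/s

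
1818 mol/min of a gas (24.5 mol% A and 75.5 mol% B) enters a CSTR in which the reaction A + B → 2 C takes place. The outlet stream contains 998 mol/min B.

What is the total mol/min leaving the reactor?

For B: n = n₀ − 1ξ → 998 = 1373 − 1ξ, giving ξ = 374.6 mol/min.
Outlet amounts (n = n₀ + ν ξ):
  A: 445.4 − 1(374.6) = 70.82
  B: 1373 − 1(374.6) = 998
  C: 0 + 2(374.6) = 749.2
Total out = 70.82 + 998 + 749.2 = 1818 mol/min.

1820 mol/min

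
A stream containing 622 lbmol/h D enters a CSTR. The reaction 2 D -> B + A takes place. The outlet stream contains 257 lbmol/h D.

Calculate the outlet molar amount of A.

For D: n = n₀ − 2ξ → 257 = 622 − 2ξ, giving ξ = 182.5 lbmol/h.
Outlet amounts (n = n₀ + ν ξ):
  D: 622 − 2(182.5) = 257
  B: 0 + 1(182.5) = 182.5
  A: 0 + 1(182.5) = 182.5

182 lbmol/h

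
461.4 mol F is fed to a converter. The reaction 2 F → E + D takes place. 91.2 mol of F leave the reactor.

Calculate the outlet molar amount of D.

For F: n = n₀ − 2ξ → 91.2 = 461.4 − 2ξ, giving ξ = 185.1 mol.
Outlet amounts (n = n₀ + ν ξ):
  F: 461.4 − 2(185.1) = 91.2
  E: 0 + 1(185.1) = 185.1
  D: 0 + 1(185.1) = 185.1

185 mol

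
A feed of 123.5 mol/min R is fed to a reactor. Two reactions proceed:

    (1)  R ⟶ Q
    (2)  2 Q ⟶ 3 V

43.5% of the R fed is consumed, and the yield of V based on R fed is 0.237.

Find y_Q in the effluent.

0.257

Conversion of R: R consumed = 1ξ₁ = 0.435 × 123.5 → ξ₁ = 53.72 mol/min.
Yield of V: 3ξ₂ / 123.5 = 0.237 → ξ₂ = 9.756 mol/min.
Outlet amounts (n = n₀ + Σ ν·ξ):
  R: 123.5 − 1(53.72) = 69.78
  Q: 0 + 1(53.72) − 2(9.756) = 34.21
  V: 0 + 3(9.756) = 29.27
Total out = 133.3 mol/min; y_Q = 34.21 / 133.3 = 0.2567.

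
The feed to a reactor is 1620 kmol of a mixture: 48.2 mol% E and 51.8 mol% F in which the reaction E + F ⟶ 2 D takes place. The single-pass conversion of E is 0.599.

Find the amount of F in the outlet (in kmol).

E reacted = 0.599 × 780.8 = 467.7 kmol; ν_E = −1, so ξ = 467.7/1 = 467.7 kmol.
Outlet amounts (n = n₀ + ν ξ):
  E: 780.8 − 1(467.7) = 313.1
  F: 839.2 − 1(467.7) = 371.4
  D: 0 + 2(467.7) = 935.4

371 kmol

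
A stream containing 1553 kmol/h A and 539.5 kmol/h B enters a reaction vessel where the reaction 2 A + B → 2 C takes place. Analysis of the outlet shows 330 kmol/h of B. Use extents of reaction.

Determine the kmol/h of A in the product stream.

For B: n = n₀ − 1ξ → 330 = 539.5 − 1ξ, giving ξ = 209.5 kmol/h.
Outlet amounts (n = n₀ + ν ξ):
  A: 1553 − 2(209.5) = 1134
  B: 539.5 − 1(209.5) = 330
  C: 0 + 2(209.5) = 419

1130 kmol/h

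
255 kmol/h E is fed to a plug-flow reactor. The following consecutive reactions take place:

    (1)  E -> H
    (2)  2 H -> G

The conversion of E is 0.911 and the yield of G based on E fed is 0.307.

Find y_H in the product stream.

0.429

Conversion of E: E consumed = 1ξ₁ = 0.911 × 255 → ξ₁ = 232.3 kmol/h.
Yield of G: 1ξ₂ / 255 = 0.307 → ξ₂ = 78.28 kmol/h.
Outlet amounts (n = n₀ + Σ ν·ξ):
  E: 255 − 1(232.3) = 22.69
  H: 0 + 1(232.3) − 2(78.28) = 75.74
  G: 0 + 1(78.28) = 78.28
Total out = 176.7 kmol/h; y_H = 75.74 / 176.7 = 0.4286.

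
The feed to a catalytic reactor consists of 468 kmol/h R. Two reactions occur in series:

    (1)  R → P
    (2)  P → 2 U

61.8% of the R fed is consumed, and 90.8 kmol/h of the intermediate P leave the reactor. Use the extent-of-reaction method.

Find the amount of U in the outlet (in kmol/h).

Conversion of R: R consumed = 1ξ₁ = 0.618 × 468 → ξ₁ = 289.2 kmol/h.
P balance: n_P = 0 + 1ξ₁ − 1ξ₂ = 90.8 → ξ₂ = (1·289.2 − 90.8)/1 = 198.4 kmol/h.
Outlet amounts (n = n₀ + Σ ν·ξ):
  R: 468 − 1(289.2) = 178.8
  P: 0 + 1(289.2) − 1(198.4) = 90.8
  U: 0 + 2(198.4) = 396.8

397 kmol/h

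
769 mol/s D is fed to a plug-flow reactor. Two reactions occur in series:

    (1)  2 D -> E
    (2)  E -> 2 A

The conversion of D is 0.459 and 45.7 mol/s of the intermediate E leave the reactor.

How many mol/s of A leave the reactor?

262 mol/s

Conversion of D: D consumed = 2ξ₁ = 0.459 × 769 → ξ₁ = 176.5 mol/s.
E balance: n_E = 0 + 1ξ₁ − 1ξ₂ = 45.7 → ξ₂ = (1·176.5 − 45.7)/1 = 130.8 mol/s.
Outlet amounts (n = n₀ + Σ ν·ξ):
  D: 769 − 2(176.5) = 416
  E: 0 + 1(176.5) − 1(130.8) = 45.7
  A: 0 + 2(130.8) = 261.6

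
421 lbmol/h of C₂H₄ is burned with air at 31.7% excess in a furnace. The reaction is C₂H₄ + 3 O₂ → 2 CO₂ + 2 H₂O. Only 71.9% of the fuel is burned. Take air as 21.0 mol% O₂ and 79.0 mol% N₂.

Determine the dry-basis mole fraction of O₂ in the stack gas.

0.0976

Stoichiometric O₂ = 3 × 421 = 1263 lbmol/h; O₂ fed = 1263 × 1.317 = 1663 lbmol/h.
N₂ fed = 1663 × 79/21 = 6257 lbmol/h.
Fuel reacted = 0.719 × 421 → ξ = 302.7 lbmol/h.
Outlet (n = n₀ + ν ξ):
  C₂H₄: 421 − 1(302.7) = 118.3
  O₂: 1663 − 3(302.7) = 755.3
  N₂: 6257 (inert)
  CO₂: 0 + 2(302.7) = 605.4
  H₂O: 0 + 2(302.7) = 605.4
Dry total = 7736 lbmol/h; y_O₂ (dry) = 755.3 / 7736 = 0.09763.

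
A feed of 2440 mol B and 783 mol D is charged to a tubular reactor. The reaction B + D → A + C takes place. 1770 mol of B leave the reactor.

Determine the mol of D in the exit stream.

113 mol

For B: n = n₀ − 1ξ → 1770 = 2440 − 1ξ, giving ξ = 670 mol.
Outlet amounts (n = n₀ + ν ξ):
  B: 2440 − 1(670) = 1770
  D: 783 − 1(670) = 113
  A: 0 + 1(670) = 670
  C: 0 + 1(670) = 670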